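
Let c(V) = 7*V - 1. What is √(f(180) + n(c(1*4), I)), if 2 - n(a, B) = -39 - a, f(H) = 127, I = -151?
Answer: √195 ≈ 13.964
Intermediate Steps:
c(V) = -1 + 7*V
n(a, B) = 41 + a (n(a, B) = 2 - (-39 - a) = 2 + (39 + a) = 41 + a)
√(f(180) + n(c(1*4), I)) = √(127 + (41 + (-1 + 7*(1*4)))) = √(127 + (41 + (-1 + 7*4))) = √(127 + (41 + (-1 + 28))) = √(127 + (41 + 27)) = √(127 + 68) = √195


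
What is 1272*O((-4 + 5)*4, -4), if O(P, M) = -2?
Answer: -2544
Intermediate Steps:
1272*O((-4 + 5)*4, -4) = 1272*(-2) = -2544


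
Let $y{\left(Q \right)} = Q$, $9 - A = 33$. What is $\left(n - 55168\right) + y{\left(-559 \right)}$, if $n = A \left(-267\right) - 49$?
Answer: $-49368$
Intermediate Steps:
$A = -24$ ($A = 9 - 33 = -24$)
$n = 6359$ ($n = \left(-24\right) \left(-267\right) - 49 = 6408 - 49 = 6359$)
$\left(n - 55168\right) + y{\left(-559 \right)} = \left(6359 - 55168\right) - 559 = -48809 - 559 = -49368$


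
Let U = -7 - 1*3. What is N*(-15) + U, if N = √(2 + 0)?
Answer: -10 - 15*√2 ≈ -31.213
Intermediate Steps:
U = -10 (U = -7 - 3 = -10)
N = √2 ≈ 1.4142
N*(-15) + U = √2*(-15) - 10 = -15*√2 - 10 = -10 - 15*√2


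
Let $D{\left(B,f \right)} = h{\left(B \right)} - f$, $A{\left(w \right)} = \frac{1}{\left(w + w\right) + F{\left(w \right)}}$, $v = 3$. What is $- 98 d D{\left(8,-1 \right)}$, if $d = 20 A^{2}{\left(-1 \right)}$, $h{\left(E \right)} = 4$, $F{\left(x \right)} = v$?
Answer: $-9800$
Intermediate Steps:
$F{\left(x \right)} = 3$
$A{\left(w \right)} = \frac{1}{3 + 2 w}$ ($A{\left(w \right)} = \frac{1}{\left(w + w\right) + 3} = \frac{1}{2 w + 3} = \frac{1}{3 + 2 w}$)
$D{\left(B,f \right)} = 4 - f$
$d = 20$ ($d = 20 \left(\frac{1}{3 + 2 \left(-1\right)}\right)^{2} = 20 \left(\frac{1}{3 - 2}\right)^{2} = 20 \left(1^{-1}\right)^{2} = 20 \cdot 1^{2} = 20 \cdot 1 = 20$)
$- 98 d D{\left(8,-1 \right)} = \left(-98\right) 20 \left(4 - -1\right) = - 1960 \left(4 + 1\right) = \left(-1960\right) 5 = -9800$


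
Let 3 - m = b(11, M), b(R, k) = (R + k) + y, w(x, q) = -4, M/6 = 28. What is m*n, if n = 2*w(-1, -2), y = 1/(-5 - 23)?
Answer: 9854/7 ≈ 1407.7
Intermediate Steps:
y = -1/28 (y = 1/(-28) = -1/28 ≈ -0.035714)
M = 168 (M = 6*28 = 168)
b(R, k) = -1/28 + R + k (b(R, k) = (R + k) - 1/28 = -1/28 + R + k)
m = -4927/28 (m = 3 - (-1/28 + 11 + 168) = 3 - 1*5011/28 = 3 - 5011/28 = -4927/28 ≈ -175.96)
n = -8 (n = 2*(-4) = -8)
m*n = -4927/28*(-8) = 9854/7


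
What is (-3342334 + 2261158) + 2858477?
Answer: 1777301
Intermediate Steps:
(-3342334 + 2261158) + 2858477 = -1081176 + 2858477 = 1777301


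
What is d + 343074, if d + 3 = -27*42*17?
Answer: 323793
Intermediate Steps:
d = -19281 (d = -3 - 27*42*17 = -3 - 1134*17 = -3 - 19278 = -19281)
d + 343074 = -19281 + 343074 = 323793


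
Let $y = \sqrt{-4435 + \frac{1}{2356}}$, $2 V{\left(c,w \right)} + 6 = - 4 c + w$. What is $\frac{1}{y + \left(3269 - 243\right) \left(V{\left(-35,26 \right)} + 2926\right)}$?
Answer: $\frac{7143514512}{64978522392898825} - \frac{2 i \sqrt{6154377951}}{194935567178696475} \approx 1.0994 \cdot 10^{-7} - 8.0488 \cdot 10^{-13} i$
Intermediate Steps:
$V{\left(c,w \right)} = -3 + \frac{w}{2} - 2 c$ ($V{\left(c,w \right)} = -3 + \frac{- 4 c + w}{2} = -3 + \frac{w - 4 c}{2} = -3 - \left(2 c - \frac{w}{2}\right) = -3 + \frac{w}{2} - 2 c$)
$y = \frac{i \sqrt{6154377951}}{1178}$ ($y = \sqrt{-4435 + \frac{1}{2356}} = \sqrt{- \frac{10448859}{2356}} = \frac{i \sqrt{6154377951}}{1178} \approx 66.596 i$)
$\frac{1}{y + \left(3269 - 243\right) \left(V{\left(-35,26 \right)} + 2926\right)} = \frac{1}{\frac{i \sqrt{6154377951}}{1178} + \left(3269 - 243\right) \left(\left(-3 + \frac{1}{2} \cdot 26 - -70\right) + 2926\right)} = \frac{1}{\frac{i \sqrt{6154377951}}{1178} + 3026 \left(\left(-3 + 13 + 70\right) + 2926\right)} = \frac{1}{\frac{i \sqrt{6154377951}}{1178} + 3026 \left(80 + 2926\right)} = \frac{1}{\frac{i \sqrt{6154377951}}{1178} + 3026 \cdot 3006} = \frac{1}{\frac{i \sqrt{6154377951}}{1178} + 9096156} = \frac{1}{9096156 + \frac{i \sqrt{6154377951}}{1178}}$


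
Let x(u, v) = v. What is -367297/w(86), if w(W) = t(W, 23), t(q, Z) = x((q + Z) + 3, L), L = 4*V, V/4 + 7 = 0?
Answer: 52471/16 ≈ 3279.4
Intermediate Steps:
V = -28 (V = -28 + 4*0 = -28 + 0 = -28)
L = -112 (L = 4*(-28) = -112)
t(q, Z) = -112
w(W) = -112
-367297/w(86) = -367297/(-112) = -367297*(-1/112) = 52471/16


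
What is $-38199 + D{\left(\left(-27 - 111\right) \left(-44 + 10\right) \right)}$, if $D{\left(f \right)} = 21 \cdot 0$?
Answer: $-38199$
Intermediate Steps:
$D{\left(f \right)} = 0$
$-38199 + D{\left(\left(-27 - 111\right) \left(-44 + 10\right) \right)} = -38199 + 0 = -38199$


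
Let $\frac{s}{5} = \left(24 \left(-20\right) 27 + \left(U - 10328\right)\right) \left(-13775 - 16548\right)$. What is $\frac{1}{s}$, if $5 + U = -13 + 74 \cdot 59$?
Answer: $\frac{1}{2871588100} \approx 3.4824 \cdot 10^{-10}$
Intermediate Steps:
$U = 4348$ ($U = -5 + \left(-13 + 74 \cdot 59\right) = -5 + \left(-13 + 4366\right) = -5 + 4353 = 4348$)
$s = 2871588100$ ($s = 5 \left(24 \left(-20\right) 27 + \left(4348 - 10328\right)\right) \left(-13775 - 16548\right) = 5 \left(\left(-480\right) 27 + \left(4348 - 10328\right)\right) \left(-30323\right) = 5 \left(-12960 - 5980\right) \left(-30323\right) = 5 \left(\left(-18940\right) \left(-30323\right)\right) = 5 \cdot 574317620 = 2871588100$)
$\frac{1}{s} = \frac{1}{2871588100}$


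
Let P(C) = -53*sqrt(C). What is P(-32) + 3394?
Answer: 3394 - 212*I*sqrt(2) ≈ 3394.0 - 299.81*I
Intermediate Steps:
P(-32) + 3394 = -212*I*sqrt(2) + 3394 = 3394 - 212*I*sqrt(2)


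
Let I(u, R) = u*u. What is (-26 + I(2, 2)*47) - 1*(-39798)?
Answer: 39960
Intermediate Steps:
I(u, R) = u**2
(-26 + I(2, 2)*47) - 1*(-39798) = (-26 + 2**2*47) - 1*(-39798) = (-26 + 4*47) + 39798 = (-26 + 188) + 39798 = 162 + 39798 = 39960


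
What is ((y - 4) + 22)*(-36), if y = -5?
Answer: -468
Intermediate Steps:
((y - 4) + 22)*(-36) = ((-5 - 4) + 22)*(-36) = (-9 + 22)*(-36) = 13*(-36) = -468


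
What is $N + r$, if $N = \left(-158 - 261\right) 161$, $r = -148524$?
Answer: $-215983$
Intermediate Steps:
$N = -67459$ ($N = \left(-419\right) 161 = -67459$)
$N + r = -67459 - 148524 = -215983$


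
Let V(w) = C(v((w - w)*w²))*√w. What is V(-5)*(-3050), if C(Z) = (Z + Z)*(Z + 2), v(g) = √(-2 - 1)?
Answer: 6100*√15*(2 + I*√3) ≈ 47250.0 + 40920.0*I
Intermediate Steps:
v(g) = I*√3 (v(g) = √(-3) = I*√3)
C(Z) = 2*Z*(2 + Z) (C(Z) = (2*Z)*(2 + Z) = 2*Z*(2 + Z))
V(w) = 2*I*√3*√w*(2 + I*√3) (V(w) = (2*(I*√3)*(2 + I*√3))*√w = (2*I*√3*(2 + I*√3))*√w = 2*I*√3*√w*(2 + I*√3))
V(-5)*(-3050) = (√(-5)*(-6 + 4*I*√3))*(-3050) = ((I*√5)*(-6 + 4*I*√3))*(-3050) = (I*√5*(-6 + 4*I*√3))*(-3050) = -3050*I*√5*(-6 + 4*I*√3)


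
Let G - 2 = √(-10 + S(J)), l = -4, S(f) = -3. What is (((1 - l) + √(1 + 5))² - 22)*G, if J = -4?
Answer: -(2 + I*√13)*(22 - (5 + √6)²) ≈ 66.99 + 120.77*I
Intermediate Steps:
G = 2 + I*√13 (G = 2 + √(-10 - 3) = 2 + √(-13) = 2 + I*√13 ≈ 2.0 + 3.6056*I)
(((1 - l) + √(1 + 5))² - 22)*G = (((1 - 1*(-4)) + √(1 + 5))² - 22)*(2 + I*√13) = (((1 + 4) + √6)² - 22)*(2 + I*√13) = ((5 + √6)² - 22)*(2 + I*√13) = (-22 + (5 + √6)²)*(2 + I*√13)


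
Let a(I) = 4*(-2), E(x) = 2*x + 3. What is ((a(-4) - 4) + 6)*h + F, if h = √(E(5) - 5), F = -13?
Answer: -13 - 12*√2 ≈ -29.971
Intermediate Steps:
E(x) = 3 + 2*x
a(I) = -8
h = 2*√2 (h = √((3 + 2*5) - 5) = √((3 + 10) - 5) = √(13 - 5) = √8 = 2*√2 ≈ 2.8284)
((a(-4) - 4) + 6)*h + F = ((-8 - 4) + 6)*(2*√2) - 13 = (-12 + 6)*(2*√2) - 13 = -12*√2 - 13 = -13 - 12*√2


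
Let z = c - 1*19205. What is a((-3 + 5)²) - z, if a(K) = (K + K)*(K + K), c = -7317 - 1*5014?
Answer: 31600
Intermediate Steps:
c = -12331 (c = -7317 - 5014 = -12331)
a(K) = 4*K² (a(K) = (2*K)*(2*K) = 4*K²)
z = -31536 (z = -12331 - 1*19205 = -12331 - 19205 = -31536)
a((-3 + 5)²) - z = 4*((-3 + 5)²)² - 1*(-31536) = 4*(2²)² + 31536 = 4*4² + 31536 = 4*16 + 31536 = 64 + 31536 = 31600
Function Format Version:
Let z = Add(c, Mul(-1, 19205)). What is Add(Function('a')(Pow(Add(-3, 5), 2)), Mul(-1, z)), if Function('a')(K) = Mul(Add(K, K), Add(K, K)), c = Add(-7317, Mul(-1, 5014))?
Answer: 31600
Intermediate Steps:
c = -12331 (c = Add(-7317, -5014) = -12331)
Function('a')(K) = Mul(4, Pow(K, 2)) (Function('a')(K) = Mul(Mul(2, K), Mul(2, K)) = Mul(4, Pow(K, 2)))
z = -31536 (z = Add(-12331, Mul(-1, 19205)) = Add(-12331, -19205) = -31536)
Add(Function('a')(Pow(Add(-3, 5), 2)), Mul(-1, z)) = Add(Mul(4, Pow(Pow(Add(-3, 5), 2), 2)), Mul(-1, -31536)) = Add(Mul(4, Pow(Pow(2, 2), 2)), 31536) = Add(Mul(4, Pow(4, 2)), 31536) = Add(Mul(4, 16), 31536) = Add(64, 31536) = 31600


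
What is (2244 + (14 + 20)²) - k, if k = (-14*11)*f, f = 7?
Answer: 4478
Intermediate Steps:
k = -1078 (k = -14*11*7 = -154*7 = -1078)
(2244 + (14 + 20)²) - k = (2244 + (14 + 20)²) - 1*(-1078) = (2244 + 34²) + 1078 = (2244 + 1156) + 1078 = 3400 + 1078 = 4478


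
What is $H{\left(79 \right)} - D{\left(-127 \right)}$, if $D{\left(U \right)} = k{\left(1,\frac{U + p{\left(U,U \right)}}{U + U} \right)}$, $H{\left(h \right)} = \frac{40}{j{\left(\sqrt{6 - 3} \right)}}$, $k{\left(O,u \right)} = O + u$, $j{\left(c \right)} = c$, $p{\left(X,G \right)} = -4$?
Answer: $- \frac{385}{254} + \frac{40 \sqrt{3}}{3} \approx 21.578$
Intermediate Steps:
$H{\left(h \right)} = \frac{40 \sqrt{3}}{3}$ ($H{\left(h \right)} = \frac{40}{\sqrt{6 - 3}} = \frac{40}{\sqrt{3}} = 40 \frac{\sqrt{3}}{3} = \frac{40 \sqrt{3}}{3}$)
$D{\left(U \right)} = 1 + \frac{-4 + U}{2 U}$ ($D{\left(U \right)} = 1 + \frac{U - 4}{U + U} = 1 + \frac{-4 + U}{2 U}$)
$H{\left(79 \right)} - D{\left(-127 \right)} = \frac{40 \sqrt{3}}{3} - \left(\frac{3}{2} - \frac{2}{-127}\right) = \frac{40 \sqrt{3}}{3} - \left(\frac{3}{2} - - \frac{2}{127}\right) = \frac{40 \sqrt{3}}{3} - \left(\frac{3}{2} + \frac{2}{127}\right) = \frac{40 \sqrt{3}}{3} - \frac{385}{254} = - \frac{385}{254} + \frac{40 \sqrt{3}}{3}$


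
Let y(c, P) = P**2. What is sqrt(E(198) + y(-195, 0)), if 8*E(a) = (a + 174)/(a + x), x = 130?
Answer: sqrt(3813)/164 ≈ 0.37652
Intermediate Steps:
E(a) = (174 + a)/(8*(130 + a)) (E(a) = ((a + 174)/(a + 130))/8 = ((174 + a)/(130 + a))/8 = (174 + a)/(8*(130 + a)))
sqrt(E(198) + y(-195, 0)) = sqrt((174 + 198)/(8*(130 + 198)) + 0**2) = sqrt((1/8)*372/328 + 0) = sqrt((1/8)*(1/328)*372 + 0) = sqrt(93/656 + 0) = sqrt(93/656) = sqrt(3813)/164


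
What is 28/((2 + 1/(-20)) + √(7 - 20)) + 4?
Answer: 3748/517 - 11200*I*√13/6721 ≈ 7.2495 - 6.0084*I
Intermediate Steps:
28/((2 + 1/(-20)) + √(7 - 20)) + 4 = 28/((2 - 1/20) + √(-13)) + 4 = 28/(39/20 + I*√13) + 4 = 4 + 28/(39/20 + I*√13)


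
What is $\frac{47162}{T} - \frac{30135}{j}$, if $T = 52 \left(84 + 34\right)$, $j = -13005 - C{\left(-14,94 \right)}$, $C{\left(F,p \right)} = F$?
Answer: $\frac{398794951}{39856388} \approx 10.006$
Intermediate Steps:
$j = -12991$ ($j = -13005 - -14 = -13005 + 14 = -12991$)
$T = 6136$ ($T = 52 \cdot 118 = 6136$)
$\frac{47162}{T} - \frac{30135}{j} = \frac{47162}{6136} - \frac{30135}{-12991} = 47162 \cdot \frac{1}{6136} - - \frac{30135}{12991} = \frac{23581}{3068} + \frac{30135}{12991} = \frac{398794951}{39856388}$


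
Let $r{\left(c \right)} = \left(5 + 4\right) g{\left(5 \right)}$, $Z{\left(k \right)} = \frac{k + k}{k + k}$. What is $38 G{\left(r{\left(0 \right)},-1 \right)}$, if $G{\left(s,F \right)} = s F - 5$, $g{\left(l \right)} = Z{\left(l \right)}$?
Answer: $-532$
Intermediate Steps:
$Z{\left(k \right)} = 1$ ($Z{\left(k \right)} = \frac{2 k}{2 k} = 2 k \frac{1}{2 k} = 1$)
$g{\left(l \right)} = 1$
$r{\left(c \right)} = 9$ ($r{\left(c \right)} = \left(5 + 4\right) 1 = 9 \cdot 1 = 9$)
$G{\left(s,F \right)} = -5 + F s$ ($G{\left(s,F \right)} = F s - 5 = -5 + F s$)
$38 G{\left(r{\left(0 \right)},-1 \right)} = 38 \left(-5 - 9\right) = 38 \left(-14\right) = -532$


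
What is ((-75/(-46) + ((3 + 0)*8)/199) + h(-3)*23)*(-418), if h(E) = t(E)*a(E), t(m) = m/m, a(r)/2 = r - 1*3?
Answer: 524689275/4577 ≈ 1.1464e+5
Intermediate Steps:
a(r) = -6 + 2*r (a(r) = 2*(r - 1*3) = 2*(r - 3) = 2*(-3 + r) = -6 + 2*r)
t(m) = 1
h(E) = -6 + 2*E (h(E) = 1*(-6 + 2*E) = -6 + 2*E)
((-75/(-46) + ((3 + 0)*8)/199) + h(-3)*23)*(-418) = ((-75/(-46) + ((3 + 0)*8)/199) + (-6 + 2*(-3))*23)*(-418) = ((-75*(-1/46) + (3*8)*(1/199)) + (-6 - 6)*23)*(-418) = ((75/46 + 24*(1/199)) - 12*23)*(-418) = ((75/46 + 24/199) - 276)*(-418) = (16029/9154 - 276)*(-418) = -2510475/9154*(-418) = 524689275/4577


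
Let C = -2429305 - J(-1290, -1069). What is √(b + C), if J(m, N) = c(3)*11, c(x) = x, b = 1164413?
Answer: 5*I*√50597 ≈ 1124.7*I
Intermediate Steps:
J(m, N) = 33 (J(m, N) = 3*11 = 33)
C = -2429338 (C = -2429305 - 1*33 = -2429305 - 33 = -2429338)
√(b + C) = √(1164413 - 2429338) = √(-1264925) = 5*I*√50597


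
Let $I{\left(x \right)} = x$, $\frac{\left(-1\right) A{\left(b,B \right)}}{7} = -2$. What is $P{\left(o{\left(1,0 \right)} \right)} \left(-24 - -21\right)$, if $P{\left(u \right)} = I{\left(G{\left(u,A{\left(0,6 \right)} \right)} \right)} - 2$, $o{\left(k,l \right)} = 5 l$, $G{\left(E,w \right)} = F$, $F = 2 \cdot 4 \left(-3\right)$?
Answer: $78$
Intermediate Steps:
$A{\left(b,B \right)} = 14$ ($A{\left(b,B \right)} = \left(-7\right) \left(-2\right) = 14$)
$F = -24$ ($F = 8 \left(-3\right) = -24$)
$G{\left(E,w \right)} = -24$
$P{\left(u \right)} = -26$ ($P{\left(u \right)} = -24 - 2 = -26$)
$P{\left(o{\left(1,0 \right)} \right)} \left(-24 - -21\right) = - 26 \left(-24 - -21\right) = - 26 \left(-24 + 21\right) = \left(-26\right) \left(-3\right) = 78$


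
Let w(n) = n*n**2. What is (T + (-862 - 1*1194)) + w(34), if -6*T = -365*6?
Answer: 37613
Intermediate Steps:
T = 365 (T = -(-365)*6/6 = -1/6*(-2190) = 365)
w(n) = n**3
(T + (-862 - 1*1194)) + w(34) = (365 + (-862 - 1*1194)) + 34**3 = (365 + (-862 - 1194)) + 39304 = (365 - 2056) + 39304 = -1691 + 39304 = 37613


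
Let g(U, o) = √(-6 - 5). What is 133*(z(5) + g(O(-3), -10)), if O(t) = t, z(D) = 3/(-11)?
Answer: -399/11 + 133*I*√11 ≈ -36.273 + 441.11*I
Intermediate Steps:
z(D) = -3/11 (z(D) = 3*(-1/11) = -3/11)
g(U, o) = I*√11 (g(U, o) = √(-11) = I*√11)
133*(z(5) + g(O(-3), -10)) = 133*(-3/11 + I*√11) = -399/11 + 133*I*√11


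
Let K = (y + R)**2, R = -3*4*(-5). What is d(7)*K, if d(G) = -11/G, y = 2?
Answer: -42284/7 ≈ -6040.6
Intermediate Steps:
R = 60 (R = -12*(-5) = 60)
K = 3844 (K = (2 + 60)**2 = 62**2 = 3844)
d(7)*K = -11/7*3844 = -42284/7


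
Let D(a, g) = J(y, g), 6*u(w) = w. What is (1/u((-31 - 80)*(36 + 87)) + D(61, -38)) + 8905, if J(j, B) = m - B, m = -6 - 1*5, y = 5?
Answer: 40649530/4551 ≈ 8932.0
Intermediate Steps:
m = -11 (m = -6 - 5 = -11)
u(w) = w/6
J(j, B) = -11 - B
D(a, g) = -11 - g
(1/u((-31 - 80)*(36 + 87)) + D(61, -38)) + 8905 = (1/(((-31 - 80)*(36 + 87))/6) + (-11 - 1*(-38))) + 8905 = (1/((-111*123)/6) + (-11 + 38)) + 8905 = (1/((⅙)*(-13653)) + 27) + 8905 = (1/(-4551/2) + 27) + 8905 = (-2/4551 + 27) + 8905 = 122875/4551 + 8905 = 40649530/4551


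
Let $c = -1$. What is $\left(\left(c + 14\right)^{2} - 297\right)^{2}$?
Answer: $16384$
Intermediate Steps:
$\left(\left(c + 14\right)^{2} - 297\right)^{2} = \left(\left(-1 + 14\right)^{2} - 297\right)^{2} = \left(13^{2} - 297\right)^{2} = \left(169 - 297\right)^{2} = \left(-128\right)^{2} = 16384$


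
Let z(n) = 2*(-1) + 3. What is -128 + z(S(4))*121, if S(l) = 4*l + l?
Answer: -7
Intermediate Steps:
S(l) = 5*l
z(n) = 1 (z(n) = -2 + 3 = 1)
-128 + z(S(4))*121 = -128 + 1*121 = -128 + 121 = -7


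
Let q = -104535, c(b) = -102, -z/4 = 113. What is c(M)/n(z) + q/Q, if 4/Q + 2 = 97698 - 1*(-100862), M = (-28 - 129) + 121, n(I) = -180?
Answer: -77835976979/15 ≈ -5.1891e+9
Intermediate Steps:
z = -452 (z = -4*113 = -452)
M = -36 (M = -157 + 121 = -36)
Q = 2/99279 (Q = 4/(-2 + (97698 - 1*(-100862))) = 4/(-2 + (97698 + 100862)) = 4/(-2 + 198560) = 4/198558 = 4*(1/198558) = 2/99279 ≈ 2.0145e-5)
c(M)/n(z) + q/Q = -102/(-180) - 104535/2/99279 = -102*(-1/180) - 104535*99279/2 = 17/30 - 10378130265/2 = -77835976979/15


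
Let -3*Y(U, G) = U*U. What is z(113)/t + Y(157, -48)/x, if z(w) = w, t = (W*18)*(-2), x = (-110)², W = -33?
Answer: -95383/163350 ≈ -0.58392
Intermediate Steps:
Y(U, G) = -U²/3 (Y(U, G) = -U*U/3 = -U²/3)
x = 12100
t = 1188 (t = -33*18*(-2) = -594*(-2) = 1188)
z(113)/t + Y(157, -48)/x = 113/1188 - ⅓*157²/12100 = 113*(1/1188) - ⅓*24649*(1/12100) = 113/1188 - 24649/3*1/12100 = 113/1188 - 24649/36300 = -95383/163350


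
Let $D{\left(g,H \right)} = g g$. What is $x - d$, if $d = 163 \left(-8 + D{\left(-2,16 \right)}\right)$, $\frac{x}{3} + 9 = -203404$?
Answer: $-609587$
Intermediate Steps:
$x = -610239$ ($x = -27 + 3 \left(-203404\right) = -27 - 610212 = -610239$)
$D{\left(g,H \right)} = g^{2}$
$d = -652$ ($d = 163 \left(-8 + \left(-2\right)^{2}\right) = 163 \left(-8 + 4\right) = 163 \left(-4\right) = -652$)
$x - d = -610239 - -652 = -610239 + 652 = -609587$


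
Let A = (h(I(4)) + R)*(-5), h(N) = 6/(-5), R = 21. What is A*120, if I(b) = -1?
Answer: -11880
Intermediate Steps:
h(N) = -6/5 (h(N) = 6*(-⅕) = -6/5)
A = -99 (A = (-6/5 + 21)*(-5) = (99/5)*(-5) = -99)
A*120 = -99*120 = -11880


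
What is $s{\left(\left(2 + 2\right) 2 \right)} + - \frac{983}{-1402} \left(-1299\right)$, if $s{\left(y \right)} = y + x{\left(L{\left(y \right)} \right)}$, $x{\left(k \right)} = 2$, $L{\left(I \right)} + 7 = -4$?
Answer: $- \frac{1262897}{1402} \approx -900.78$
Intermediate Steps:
$L{\left(I \right)} = -11$ ($L{\left(I \right)} = -7 - 4 = -11$)
$s{\left(y \right)} = 2 + y$ ($s{\left(y \right)} = y + 2 = 2 + y$)
$s{\left(\left(2 + 2\right) 2 \right)} + - \frac{983}{-1402} \left(-1299\right) = \left(2 + \left(2 + 2\right) 2\right) + - \frac{983}{-1402} \left(-1299\right) = \left(2 + 4 \cdot 2\right) + \left(-983\right) \left(- \frac{1}{1402}\right) \left(-1299\right) = \left(2 + 8\right) + \frac{983}{1402} \left(-1299\right) = 10 - \frac{1276917}{1402} = - \frac{1262897}{1402}$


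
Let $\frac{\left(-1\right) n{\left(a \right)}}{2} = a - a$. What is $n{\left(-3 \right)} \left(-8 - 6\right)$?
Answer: $0$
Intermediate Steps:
$n{\left(a \right)} = 0$ ($n{\left(a \right)} = - 2 \left(a - a\right) = \left(-2\right) 0 = 0$)
$n{\left(-3 \right)} \left(-8 - 6\right) = 0 \left(-8 - 6\right) = 0 \left(-14\right) = 0$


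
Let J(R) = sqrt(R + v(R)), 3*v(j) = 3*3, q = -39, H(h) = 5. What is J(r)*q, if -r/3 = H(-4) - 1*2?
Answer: -39*I*sqrt(6) ≈ -95.53*I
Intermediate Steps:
v(j) = 3 (v(j) = (3*3)/3 = (1/3)*9 = 3)
r = -9 (r = -3*(5 - 1*2) = -3*(5 - 2) = -3*3 = -9)
J(R) = sqrt(3 + R) (J(R) = sqrt(R + 3) = sqrt(3 + R))
J(r)*q = sqrt(3 - 9)*(-39) = sqrt(-6)*(-39) = (I*sqrt(6))*(-39) = -39*I*sqrt(6)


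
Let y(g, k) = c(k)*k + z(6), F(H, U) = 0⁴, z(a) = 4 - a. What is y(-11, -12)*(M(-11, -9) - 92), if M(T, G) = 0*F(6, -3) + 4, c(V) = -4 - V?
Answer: 8624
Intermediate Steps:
F(H, U) = 0
M(T, G) = 4 (M(T, G) = 0*0 + 4 = 0 + 4 = 4)
y(g, k) = -2 + k*(-4 - k) (y(g, k) = (-4 - k)*k + (4 - 1*6) = k*(-4 - k) + (4 - 6) = k*(-4 - k) - 2 = -2 + k*(-4 - k))
y(-11, -12)*(M(-11, -9) - 92) = (-2 - 1*(-12)*(4 - 12))*(4 - 92) = (-2 - 1*(-12)*(-8))*(-88) = (-2 - 96)*(-88) = -98*(-88) = 8624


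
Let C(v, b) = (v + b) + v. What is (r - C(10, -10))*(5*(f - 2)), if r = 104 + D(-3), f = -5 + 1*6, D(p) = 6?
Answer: -500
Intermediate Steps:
f = 1 (f = -5 + 6 = 1)
r = 110 (r = 104 + 6 = 110)
C(v, b) = b + 2*v (C(v, b) = (b + v) + v = b + 2*v)
(r - C(10, -10))*(5*(f - 2)) = (110 - (-10 + 2*10))*(5*(1 - 2)) = (110 - (-10 + 20))*(5*(-1)) = (110 - 1*10)*(-5) = (110 - 10)*(-5) = 100*(-5) = -500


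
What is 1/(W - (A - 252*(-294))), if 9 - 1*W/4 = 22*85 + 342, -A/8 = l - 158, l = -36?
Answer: -1/84452 ≈ -1.1841e-5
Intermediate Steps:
A = 1552 (A = -8*(-36 - 158) = -8*(-194) = 1552)
W = -8812 (W = 36 - 4*(22*85 + 342) = 36 - 4*(1870 + 342) = 36 - 4*2212 = 36 - 8848 = -8812)
1/(W - (A - 252*(-294))) = 1/(-8812 - (1552 - 252*(-294))) = 1/(-8812 - (1552 + 74088)) = 1/(-8812 - 1*75640) = 1/(-8812 - 75640) = 1/(-84452) = -1/84452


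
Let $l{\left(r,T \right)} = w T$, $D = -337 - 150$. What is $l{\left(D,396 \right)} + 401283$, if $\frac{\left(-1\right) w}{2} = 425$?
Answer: $64683$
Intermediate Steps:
$w = -850$ ($w = \left(-2\right) 425 = -850$)
$D = -487$ ($D = -337 - 150 = -487$)
$l{\left(r,T \right)} = - 850 T$
$l{\left(D,396 \right)} + 401283 = \left(-850\right) 396 + 401283 = -336600 + 401283 = 64683$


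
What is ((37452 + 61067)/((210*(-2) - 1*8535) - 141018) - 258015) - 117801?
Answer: -56362351487/149973 ≈ -3.7582e+5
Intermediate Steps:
((37452 + 61067)/((210*(-2) - 1*8535) - 141018) - 258015) - 117801 = (98519/((-420 - 8535) - 141018) - 258015) - 117801 = (98519/(-8955 - 141018) - 258015) - 117801 = (98519/(-149973) - 258015) - 117801 = (98519*(-1/149973) - 258015) - 117801 = (-98519/149973 - 258015) - 117801 = -38695382114/149973 - 117801 = -56362351487/149973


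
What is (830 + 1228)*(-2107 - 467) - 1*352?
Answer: -5297644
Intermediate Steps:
(830 + 1228)*(-2107 - 467) - 1*352 = 2058*(-2574) - 352 = -5297292 - 352 = -5297644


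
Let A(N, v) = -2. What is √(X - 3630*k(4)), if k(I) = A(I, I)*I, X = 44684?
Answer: 2*√18431 ≈ 271.52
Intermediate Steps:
k(I) = -2*I
√(X - 3630*k(4)) = √(44684 - (-7260)*4) = √(44684 - 3630*(-8)) = √(44684 + 29040) = √73724 = 2*√18431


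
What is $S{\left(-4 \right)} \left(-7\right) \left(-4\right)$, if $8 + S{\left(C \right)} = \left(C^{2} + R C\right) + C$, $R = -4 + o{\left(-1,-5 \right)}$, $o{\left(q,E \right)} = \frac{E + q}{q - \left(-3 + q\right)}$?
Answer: $784$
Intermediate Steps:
$o{\left(q,E \right)} = \frac{E}{3} + \frac{q}{3}$ ($o{\left(q,E \right)} = \frac{E + q}{3} = \left(E + q\right) \frac{1}{3} = \frac{E}{3} + \frac{q}{3}$)
$R = -6$ ($R = -4 + \left(\frac{1}{3} \left(-5\right) + \frac{1}{3} \left(-1\right)\right) = -4 - 2 = -6$)
$S{\left(C \right)} = -8 + C^{2} - 5 C$ ($S{\left(C \right)} = -8 + \left(\left(C^{2} - 6 C\right) + C\right) = -8 + \left(C^{2} - 5 C\right) = -8 + C^{2} - 5 C$)
$S{\left(-4 \right)} \left(-7\right) \left(-4\right) = \left(-8 + \left(-4\right)^{2} - -20\right) \left(-7\right) \left(-4\right) = \left(-8 + 16 + 20\right) \left(-7\right) \left(-4\right) = 28 \left(-7\right) \left(-4\right) = \left(-196\right) \left(-4\right) = 784$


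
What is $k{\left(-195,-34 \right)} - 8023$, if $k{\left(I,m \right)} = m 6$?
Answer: $-8227$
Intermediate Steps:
$k{\left(I,m \right)} = 6 m$
$k{\left(-195,-34 \right)} - 8023 = 6 \left(-34\right) - 8023 = -204 - 8023 = -8227$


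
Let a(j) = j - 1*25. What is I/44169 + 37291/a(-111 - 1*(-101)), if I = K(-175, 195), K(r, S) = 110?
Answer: -1647102329/1545915 ≈ -1065.5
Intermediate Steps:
a(j) = -25 + j (a(j) = j - 25 = -25 + j)
I = 110
I/44169 + 37291/a(-111 - 1*(-101)) = 110/44169 + 37291/(-25 + (-111 - 1*(-101))) = 110*(1/44169) + 37291/(-25 + (-111 + 101)) = 110/44169 + 37291/(-25 - 10) = 110/44169 + 37291/(-35) = 110/44169 + 37291*(-1/35) = 110/44169 - 37291/35 = -1647102329/1545915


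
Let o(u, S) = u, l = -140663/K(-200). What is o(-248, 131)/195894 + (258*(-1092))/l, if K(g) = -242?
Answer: -6678054872276/13777518861 ≈ -484.71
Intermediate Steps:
l = 140663/242 (l = -140663/(-242) = -140663*(-1/242) = 140663/242 ≈ 581.25)
o(-248, 131)/195894 + (258*(-1092))/l = -248/195894 + (258*(-1092))/(140663/242) = -248*1/195894 - 281736*242/140663 = -124/97947 - 68180112/140663 = -6678054872276/13777518861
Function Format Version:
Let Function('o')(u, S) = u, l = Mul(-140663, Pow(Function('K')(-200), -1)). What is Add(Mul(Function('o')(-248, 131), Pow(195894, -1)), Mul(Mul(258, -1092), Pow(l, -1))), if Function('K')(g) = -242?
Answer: Rational(-6678054872276, 13777518861) ≈ -484.71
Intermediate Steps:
l = Rational(140663, 242) (l = Mul(-140663, Pow(-242, -1)) = Mul(-140663, Rational(-1, 242)) = Rational(140663, 242) ≈ 581.25)
Add(Mul(Function('o')(-248, 131), Pow(195894, -1)), Mul(Mul(258, -1092), Pow(l, -1))) = Add(Mul(-248, Pow(195894, -1)), Mul(Mul(258, -1092), Pow(Rational(140663, 242), -1))) = Add(Mul(-248, Rational(1, 195894)), Mul(-281736, Rational(242, 140663))) = Add(Rational(-124, 97947), Rational(-68180112, 140663)) = Rational(-6678054872276, 13777518861)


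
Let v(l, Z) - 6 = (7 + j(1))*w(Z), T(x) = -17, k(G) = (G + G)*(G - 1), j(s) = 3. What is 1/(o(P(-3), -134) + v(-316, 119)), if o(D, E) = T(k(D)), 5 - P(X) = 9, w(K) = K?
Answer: 1/1179 ≈ 0.00084818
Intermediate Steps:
P(X) = -4 (P(X) = 5 - 1*9 = 5 - 9 = -4)
k(G) = 2*G*(-1 + G) (k(G) = (2*G)*(-1 + G) = 2*G*(-1 + G))
o(D, E) = -17
v(l, Z) = 6 + 10*Z (v(l, Z) = 6 + (7 + 3)*Z = 6 + 10*Z)
1/(o(P(-3), -134) + v(-316, 119)) = 1/(-17 + (6 + 10*119)) = 1/(-17 + (6 + 1190)) = 1/(-17 + 1196) = 1/1179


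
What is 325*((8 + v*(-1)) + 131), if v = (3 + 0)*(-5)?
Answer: 50050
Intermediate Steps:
v = -15 (v = 3*(-5) = -15)
325*((8 + v*(-1)) + 131) = 325*((8 - 15*(-1)) + 131) = 325*((8 + 15) + 131) = 325*(23 + 131) = 325*154 = 50050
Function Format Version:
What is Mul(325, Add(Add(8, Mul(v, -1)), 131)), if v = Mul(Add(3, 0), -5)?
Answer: 50050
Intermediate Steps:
v = -15 (v = Mul(3, -5) = -15)
Mul(325, Add(Add(8, Mul(v, -1)), 131)) = Mul(325, Add(Add(8, Mul(-15, -1)), 131)) = Mul(325, Add(Add(8, 15), 131)) = Mul(325, Add(23, 131)) = Mul(325, 154) = 50050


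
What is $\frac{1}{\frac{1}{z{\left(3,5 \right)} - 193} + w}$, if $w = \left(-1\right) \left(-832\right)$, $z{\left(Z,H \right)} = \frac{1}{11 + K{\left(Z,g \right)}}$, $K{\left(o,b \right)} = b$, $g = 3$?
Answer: $\frac{2701}{2247218} \approx 0.0012019$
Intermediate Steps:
$z{\left(Z,H \right)} = \frac{1}{14}$ ($z{\left(Z,H \right)} = \frac{1}{11 + 3} = \frac{1}{14}$)
$w = 832$
$\frac{1}{\frac{1}{z{\left(3,5 \right)} - 193} + w} = \frac{1}{\frac{1}{\frac{1}{14} - 193} + 832} = \frac{1}{\frac{1}{- \frac{2701}{14}} + 832} = \frac{1}{- \frac{14}{2701} + 832} = \frac{1}{\frac{2247218}{2701}} = \frac{2701}{2247218}$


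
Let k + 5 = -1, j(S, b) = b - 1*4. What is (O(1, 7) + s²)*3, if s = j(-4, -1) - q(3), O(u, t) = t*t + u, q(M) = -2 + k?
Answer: 177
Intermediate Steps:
j(S, b) = -4 + b (j(S, b) = b - 4 = -4 + b)
k = -6 (k = -5 - 1 = -6)
q(M) = -8 (q(M) = -2 - 6 = -8)
O(u, t) = u + t² (O(u, t) = t² + u = u + t²)
s = 3 (s = (-4 - 1) - 1*(-8) = -5 + 8 = 3)
(O(1, 7) + s²)*3 = ((1 + 7²) + 3²)*3 = ((1 + 49) + 9)*3 = (50 + 9)*3 = 59*3 = 177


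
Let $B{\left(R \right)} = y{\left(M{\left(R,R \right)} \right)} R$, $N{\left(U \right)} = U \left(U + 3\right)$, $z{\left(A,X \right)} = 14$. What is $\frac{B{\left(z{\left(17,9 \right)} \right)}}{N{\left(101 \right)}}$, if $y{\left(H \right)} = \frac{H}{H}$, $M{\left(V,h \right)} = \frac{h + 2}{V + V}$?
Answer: $\frac{7}{5252} \approx 0.0013328$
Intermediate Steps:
$M{\left(V,h \right)} = \frac{2 + h}{2 V}$
$N{\left(U \right)} = U \left(3 + U\right)$
$y{\left(H \right)} = 1$
$B{\left(R \right)} = R$ ($B{\left(R \right)} = 1 R = R$)
$\frac{B{\left(z{\left(17,9 \right)} \right)}}{N{\left(101 \right)}} = \frac{14}{101 \left(3 + 101\right)} = \frac{14}{101 \cdot 104} = \frac{14}{10504} = 14 \cdot \frac{1}{10504} = \frac{7}{5252}$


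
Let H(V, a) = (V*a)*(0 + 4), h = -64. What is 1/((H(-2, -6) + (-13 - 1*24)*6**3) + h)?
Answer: -1/8008 ≈ -0.00012488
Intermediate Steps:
H(V, a) = 4*V*a (H(V, a) = (V*a)*4 = 4*V*a)
1/((H(-2, -6) + (-13 - 1*24)*6**3) + h) = 1/((4*(-2)*(-6) + (-13 - 1*24)*6**3) - 64) = 1/((48 + (-13 - 24)*216) - 64) = 1/((48 - 37*216) - 64) = 1/((48 - 7992) - 64) = 1/(-7944 - 64) = 1/(-8008) = -1/8008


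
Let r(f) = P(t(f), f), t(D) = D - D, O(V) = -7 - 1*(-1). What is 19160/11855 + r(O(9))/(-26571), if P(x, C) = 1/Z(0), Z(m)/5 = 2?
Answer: 1018198349/629998410 ≈ 1.6162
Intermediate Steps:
Z(m) = 10 (Z(m) = 5*2 = 10)
O(V) = -6 (O(V) = -7 + 1 = -6)
t(D) = 0
P(x, C) = ⅒ (P(x, C) = 1/10 = ⅒)
r(f) = ⅒
19160/11855 + r(O(9))/(-26571) = 19160/11855 + (⅒)/(-26571) = 19160*(1/11855) + (⅒)*(-1/26571) = 3832/2371 - 1/265710 = 1018198349/629998410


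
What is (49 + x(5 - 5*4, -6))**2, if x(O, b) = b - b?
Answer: 2401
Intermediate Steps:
x(O, b) = 0
(49 + x(5 - 5*4, -6))**2 = (49 + 0)**2 = 49**2 = 2401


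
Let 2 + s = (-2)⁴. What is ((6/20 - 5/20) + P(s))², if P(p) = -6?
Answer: 14161/400 ≈ 35.402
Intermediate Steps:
s = 14 (s = -2 + (-2)⁴ = -2 + 16 = 14)
((6/20 - 5/20) + P(s))² = ((6/20 - 5/20) - 6)² = ((6*(1/20) - 5*1/20) - 6)² = ((3/10 - ¼) - 6)² = (1/20 - 6)² = (-119/20)² = 14161/400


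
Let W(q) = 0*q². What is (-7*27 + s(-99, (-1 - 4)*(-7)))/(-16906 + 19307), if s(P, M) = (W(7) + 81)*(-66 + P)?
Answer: -13554/2401 ≈ -5.6451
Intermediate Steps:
W(q) = 0
s(P, M) = -5346 + 81*P (s(P, M) = (0 + 81)*(-66 + P) = 81*(-66 + P) = -5346 + 81*P)
(-7*27 + s(-99, (-1 - 4)*(-7)))/(-16906 + 19307) = (-7*27 + (-5346 + 81*(-99)))/(-16906 + 19307) = (-189 + (-5346 - 8019))/2401 = (-189 - 13365)*(1/2401) = -13554*1/2401 = -13554/2401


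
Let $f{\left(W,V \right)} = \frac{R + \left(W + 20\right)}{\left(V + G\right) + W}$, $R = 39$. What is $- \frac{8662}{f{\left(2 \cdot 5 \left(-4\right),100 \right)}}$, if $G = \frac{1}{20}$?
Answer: $- \frac{5201531}{190} \approx -27376.0$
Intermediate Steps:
$G = \frac{1}{20} \approx 0.05$
$f{\left(W,V \right)} = \frac{59 + W}{\frac{1}{20} + V + W}$ ($f{\left(W,V \right)} = \frac{39 + \left(W + 20\right)}{\left(V + \frac{1}{20}\right) + W} = \frac{39 + \left(20 + W\right)}{\left(\frac{1}{20} + V\right) + W} = \frac{59 + W}{\frac{1}{20} + V + W}$)
$- \frac{8662}{f{\left(2 \cdot 5 \left(-4\right),100 \right)}} = - \frac{8662}{20 \frac{1}{1 + 20 \cdot 100 + 20 \cdot 2 \cdot 5 \left(-4\right)} \left(59 + 2 \cdot 5 \left(-4\right)\right)} = - \frac{8662}{20 \frac{1}{1 + 2000 + 20 \cdot 10 \left(-4\right)} \left(59 + 10 \left(-4\right)\right)} = - \frac{8662}{20 \frac{1}{1 + 2000 + 20 \left(-40\right)} \left(59 - 40\right)} = - \frac{8662}{20 \frac{1}{1 + 2000 - 800} \cdot 19} = - \frac{8662}{20 \cdot \frac{1}{1201} \cdot 19} = - \frac{8662}{\frac{380}{1201}} = \left(-8662\right) \frac{1201}{380} = - \frac{5201531}{190}$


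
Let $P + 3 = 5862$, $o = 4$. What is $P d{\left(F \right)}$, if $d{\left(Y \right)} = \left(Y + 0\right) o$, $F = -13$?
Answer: $-304668$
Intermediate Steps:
$d{\left(Y \right)} = 4 Y$ ($d{\left(Y \right)} = \left(Y + 0\right) 4 = Y 4 = 4 Y$)
$P = 5859$ ($P = -3 + 5862 = 5859$)
$P d{\left(F \right)} = 5859 \cdot 4 \left(-13\right) = 5859 \left(-52\right) = -304668$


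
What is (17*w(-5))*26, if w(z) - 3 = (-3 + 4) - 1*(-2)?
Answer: 2652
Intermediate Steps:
w(z) = 6 (w(z) = 3 + ((-3 + 4) - 1*(-2)) = 3 + (1 + 2) = 3 + 3 = 6)
(17*w(-5))*26 = (17*6)*26 = 102*26 = 2652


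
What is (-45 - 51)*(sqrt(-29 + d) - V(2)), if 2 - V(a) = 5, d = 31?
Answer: -288 - 96*sqrt(2) ≈ -423.76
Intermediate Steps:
V(a) = -3 (V(a) = 2 - 1*5 = 2 - 5 = -3)
(-45 - 51)*(sqrt(-29 + d) - V(2)) = (-45 - 51)*(sqrt(-29 + 31) - 1*(-3)) = -96*(sqrt(2) + 3) = -96*(3 + sqrt(2)) = -288 - 96*sqrt(2)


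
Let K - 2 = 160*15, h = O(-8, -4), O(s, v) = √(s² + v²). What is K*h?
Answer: 9608*√5 ≈ 21484.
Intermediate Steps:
h = 4*√5 (h = √((-8)² + (-4)²) = √(64 + 16) = √80 = 4*√5 ≈ 8.9443)
K = 2402 (K = 2 + 160*15 = 2 + 2400 = 2402)
K*h = 2402*(4*√5) = 9608*√5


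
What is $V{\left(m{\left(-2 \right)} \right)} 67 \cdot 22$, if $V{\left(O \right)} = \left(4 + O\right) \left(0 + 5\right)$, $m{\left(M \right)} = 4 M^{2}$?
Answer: $147400$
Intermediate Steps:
$V{\left(O \right)} = 20 + 5 O$ ($V{\left(O \right)} = \left(4 + O\right) 5 = 20 + 5 O$)
$V{\left(m{\left(-2 \right)} \right)} 67 \cdot 22 = \left(20 + 5 \cdot 4 \left(-2\right)^{2}\right) 67 \cdot 22 = \left(20 + 5 \cdot 4 \cdot 4\right) 67 \cdot 22 = \left(20 + 5 \cdot 16\right) 67 \cdot 22 = \left(20 + 80\right) 67 \cdot 22 = 100 \cdot 67 \cdot 22 = 6700 \cdot 22 = 147400$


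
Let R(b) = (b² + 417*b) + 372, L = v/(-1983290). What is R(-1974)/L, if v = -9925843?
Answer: 6096415298100/9925843 ≈ 6.1420e+5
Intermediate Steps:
L = 9925843/1983290 (L = -9925843/(-1983290) = -9925843*(-1/1983290) = 9925843/1983290 ≈ 5.0047)
R(b) = 372 + b² + 417*b
R(-1974)/L = (372 + (-1974)² + 417*(-1974))/(9925843/1983290) = (372 + 3896676 - 823158)*(1983290/9925843) = 3073890*(1983290/9925843) = 6096415298100/9925843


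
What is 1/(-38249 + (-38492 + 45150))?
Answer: -1/31591 ≈ -3.1655e-5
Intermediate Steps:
1/(-38249 + (-38492 + 45150)) = 1/(-38249 + 6658) = 1/(-31591) = -1/31591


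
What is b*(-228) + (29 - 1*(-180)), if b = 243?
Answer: -55195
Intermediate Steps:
b*(-228) + (29 - 1*(-180)) = 243*(-228) + (29 - 1*(-180)) = -55404 + (29 + 180) = -55404 + 209 = -55195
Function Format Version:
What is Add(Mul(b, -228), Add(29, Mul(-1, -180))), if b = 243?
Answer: -55195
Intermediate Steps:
Add(Mul(b, -228), Add(29, Mul(-1, -180))) = Add(Mul(243, -228), Add(29, Mul(-1, -180))) = Add(-55404, Add(29, 180)) = Add(-55404, 209) = -55195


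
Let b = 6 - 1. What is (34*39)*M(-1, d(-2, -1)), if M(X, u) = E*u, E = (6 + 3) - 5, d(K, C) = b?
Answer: 26520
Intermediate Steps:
b = 5
d(K, C) = 5
E = 4 (E = 9 - 5 = 4)
M(X, u) = 4*u
(34*39)*M(-1, d(-2, -1)) = (34*39)*(4*5) = 1326*20 = 26520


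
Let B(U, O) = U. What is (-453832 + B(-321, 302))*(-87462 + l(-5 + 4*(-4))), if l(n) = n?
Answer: 39730666899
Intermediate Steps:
(-453832 + B(-321, 302))*(-87462 + l(-5 + 4*(-4))) = (-453832 - 321)*(-87462 + (-5 + 4*(-4))) = -454153*(-87462 + (-5 - 16)) = -454153*(-87462 - 21) = -454153*(-87483) = 39730666899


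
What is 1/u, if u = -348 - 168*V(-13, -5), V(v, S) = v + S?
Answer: 1/2676 ≈ 0.00037369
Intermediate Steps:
V(v, S) = S + v
u = 2676 (u = -348 - 168*(-5 - 13) = -348 - 168*(-18) = -348 + 3024 = 2676)
1/u = 1/2676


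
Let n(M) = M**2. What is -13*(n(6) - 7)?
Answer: -377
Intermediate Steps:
-13*(n(6) - 7) = -13*(6**2 - 7) = -13*(36 - 7) = -13*29 = -377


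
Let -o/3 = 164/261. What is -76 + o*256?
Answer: -48596/87 ≈ -558.57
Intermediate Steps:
o = -164/87 (o = -492/261 = -3*164/261 = -164/87 ≈ -1.8851)
-76 + o*256 = -76 - 164/87*256 = -76 - 41984/87 = -48596/87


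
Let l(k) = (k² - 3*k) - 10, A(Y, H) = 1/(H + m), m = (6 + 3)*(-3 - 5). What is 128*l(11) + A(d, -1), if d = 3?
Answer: 728831/73 ≈ 9984.0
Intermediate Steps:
m = -72 (m = 9*(-8) = -72)
A(Y, H) = 1/(-72 + H) (A(Y, H) = 1/(H - 72) = 1/(-72 + H))
l(k) = -10 + k² - 3*k
128*l(11) + A(d, -1) = 128*(-10 + 11² - 3*11) + 1/(-72 - 1) = 128*(-10 + 121 - 33) + 1/(-73) = 128*78 - 1/73 = 9984 - 1/73 = 728831/73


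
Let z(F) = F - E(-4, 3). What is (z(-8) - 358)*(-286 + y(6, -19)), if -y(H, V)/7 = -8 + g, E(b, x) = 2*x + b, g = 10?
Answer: 110400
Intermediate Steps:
E(b, x) = b + 2*x
y(H, V) = -14 (y(H, V) = -7*(-8 + 10) = -7*2 = -14)
z(F) = -2 + F (z(F) = F - (-4 + 2*3) = F - (-4 + 6) = F - 1*2 = F - 2 = -2 + F)
(z(-8) - 358)*(-286 + y(6, -19)) = ((-2 - 8) - 358)*(-286 - 14) = (-10 - 358)*(-300) = -368*(-300) = 110400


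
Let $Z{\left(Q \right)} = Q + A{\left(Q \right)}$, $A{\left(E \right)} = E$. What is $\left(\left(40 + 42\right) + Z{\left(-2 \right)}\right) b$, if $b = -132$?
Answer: $-10296$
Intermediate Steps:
$Z{\left(Q \right)} = 2 Q$ ($Z{\left(Q \right)} = Q + Q = 2 Q$)
$\left(\left(40 + 42\right) + Z{\left(-2 \right)}\right) b = \left(\left(40 + 42\right) + 2 \left(-2\right)\right) \left(-132\right) = \left(82 - 4\right) \left(-132\right) = 78 \left(-132\right) = -10296$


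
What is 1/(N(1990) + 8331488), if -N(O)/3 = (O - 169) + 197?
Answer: 1/8325434 ≈ 1.2011e-7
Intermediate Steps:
N(O) = -84 - 3*O (N(O) = -3*((O - 169) + 197) = -3*((-169 + O) + 197) = -3*(28 + O) = -84 - 3*O)
1/(N(1990) + 8331488) = 1/((-84 - 3*1990) + 8331488) = 1/((-84 - 5970) + 8331488) = 1/(-6054 + 8331488) = 1/8325434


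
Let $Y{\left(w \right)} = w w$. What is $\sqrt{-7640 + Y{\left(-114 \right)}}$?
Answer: $2 \sqrt{1339} \approx 73.185$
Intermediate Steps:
$Y{\left(w \right)} = w^{2}$
$\sqrt{-7640 + Y{\left(-114 \right)}} = \sqrt{-7640 + \left(-114\right)^{2}} = \sqrt{-7640 + 12996} = \sqrt{5356} = 2 \sqrt{1339}$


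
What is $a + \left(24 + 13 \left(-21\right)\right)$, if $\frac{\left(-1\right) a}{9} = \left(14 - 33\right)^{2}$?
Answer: $-3498$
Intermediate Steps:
$a = -3249$ ($a = - 9 \left(14 - 33\right)^{2} = - 9 \left(-19\right)^{2} = \left(-9\right) 361 = -3249$)
$a + \left(24 + 13 \left(-21\right)\right) = -3249 + \left(24 + 13 \left(-21\right)\right) = -3249 + \left(24 - 273\right) = -3249 - 249 = -3498$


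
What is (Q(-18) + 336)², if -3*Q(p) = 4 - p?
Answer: 972196/9 ≈ 1.0802e+5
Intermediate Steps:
Q(p) = -4/3 + p/3 (Q(p) = -(4 - p)/3 = -4/3 + p/3)
(Q(-18) + 336)² = ((-4/3 + (⅓)*(-18)) + 336)² = ((-4/3 - 6) + 336)² = (-22/3 + 336)² = (986/3)² = 972196/9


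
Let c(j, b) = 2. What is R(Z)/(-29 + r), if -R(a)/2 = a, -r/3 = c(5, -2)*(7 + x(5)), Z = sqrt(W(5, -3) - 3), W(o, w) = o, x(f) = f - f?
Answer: 2*sqrt(2)/71 ≈ 0.039837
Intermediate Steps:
x(f) = 0
Z = sqrt(2) (Z = sqrt(5 - 3) = sqrt(2) ≈ 1.4142)
r = -42 (r = -6*(7 + 0) = -6*7 = -3*14 = -42)
R(a) = -2*a
R(Z)/(-29 + r) = (-2*sqrt(2))/(-29 - 42) = -2*sqrt(2)/(-71) = -2*sqrt(2)*(-1/71) = 2*sqrt(2)/71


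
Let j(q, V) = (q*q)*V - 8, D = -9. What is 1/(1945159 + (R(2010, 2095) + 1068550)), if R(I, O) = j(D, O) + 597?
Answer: 1/3183993 ≈ 3.1407e-7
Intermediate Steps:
j(q, V) = -8 + V*q² (j(q, V) = q²*V - 8 = V*q² - 8 = -8 + V*q²)
R(I, O) = 589 + 81*O (R(I, O) = (-8 + O*(-9)²) + 597 = (-8 + O*81) + 597 = (-8 + 81*O) + 597 = 589 + 81*O)
1/(1945159 + (R(2010, 2095) + 1068550)) = 1/(1945159 + ((589 + 81*2095) + 1068550)) = 1/(1945159 + ((589 + 169695) + 1068550)) = 1/(1945159 + (170284 + 1068550)) = 1/(1945159 + 1238834) = 1/3183993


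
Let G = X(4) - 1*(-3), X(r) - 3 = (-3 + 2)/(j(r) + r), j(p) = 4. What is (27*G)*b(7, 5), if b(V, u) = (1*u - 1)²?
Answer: 2538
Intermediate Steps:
X(r) = 3 - 1/(4 + r) (X(r) = 3 + (-3 + 2)/(4 + r) = 3 - 1/(4 + r))
G = 47/8 (G = (11 + 3*4)/(4 + 4) - 1*(-3) = (11 + 12)/8 + 3 = (⅛)*23 + 3 = 23/8 + 3 = 47/8 ≈ 5.8750)
b(V, u) = (-1 + u)² (b(V, u) = (u - 1)² = (-1 + u)²)
(27*G)*b(7, 5) = (27*(47/8))*(-1 + 5)² = (1269/8)*4² = (1269/8)*16 = 2538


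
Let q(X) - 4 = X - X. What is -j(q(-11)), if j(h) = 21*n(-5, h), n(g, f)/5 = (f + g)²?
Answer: -105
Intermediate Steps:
q(X) = 4 (q(X) = 4 + (X - X) = 4 + 0 = 4)
n(g, f) = 5*(f + g)²
j(h) = 105*(-5 + h)² (j(h) = 21*(5*(h - 5)²) = 21*(5*(-5 + h)²) = 105*(-5 + h)²)
-j(q(-11)) = -105*(-5 + 4)² = -105*(-1)² = -105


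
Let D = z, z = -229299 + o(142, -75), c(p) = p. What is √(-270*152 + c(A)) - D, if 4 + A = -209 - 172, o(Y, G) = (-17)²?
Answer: 229010 + 5*I*√1657 ≈ 2.2901e+5 + 203.53*I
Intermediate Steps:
o(Y, G) = 289
A = -385 (A = -4 + (-209 - 172) = -4 - 381 = -385)
z = -229010 (z = -229299 + 289 = -229010)
D = -229010
√(-270*152 + c(A)) - D = √(-270*152 - 385) - 1*(-229010) = √(-41040 - 385) + 229010 = √(-41425) + 229010 = 5*I*√1657 + 229010 = 229010 + 5*I*√1657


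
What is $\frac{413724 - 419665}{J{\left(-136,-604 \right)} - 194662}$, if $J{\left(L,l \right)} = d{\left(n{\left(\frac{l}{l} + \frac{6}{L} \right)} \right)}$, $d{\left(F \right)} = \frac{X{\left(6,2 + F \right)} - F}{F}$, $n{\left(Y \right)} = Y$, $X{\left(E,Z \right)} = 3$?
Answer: $\frac{386165}{12652891} \approx 0.03052$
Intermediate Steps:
$d{\left(F \right)} = \frac{3 - F}{F}$
$J{\left(L,l \right)} = \frac{2 - \frac{6}{L}}{1 + \frac{6}{L}}$ ($J{\left(L,l \right)} = \frac{3 - \left(\frac{l}{l} + \frac{6}{L}\right)}{\frac{l}{l} + \frac{6}{L}} = \frac{3 - \left(1 + \frac{6}{L}\right)}{1 + \frac{6}{L}} = \frac{2 - \frac{6}{L}}{1 + \frac{6}{L}}$)
$\frac{413724 - 419665}{J{\left(-136,-604 \right)} - 194662} = \frac{413724 - 419665}{\frac{2 \left(-3 - 136\right)}{6 - 136} - 194662} = - \frac{5941}{2 \frac{1}{-130} \left(-139\right) - 194662} = - \frac{5941}{2 \left(- \frac{1}{130}\right) \left(-139\right) - 194662} = - \frac{5941}{\frac{139}{65} - 194662} = - \frac{5941}{- \frac{12652891}{65}} = \left(-5941\right) \left(- \frac{65}{12652891}\right) = \frac{386165}{12652891}$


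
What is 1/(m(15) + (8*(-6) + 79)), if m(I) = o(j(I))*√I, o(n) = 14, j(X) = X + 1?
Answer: -31/1979 + 14*√15/1979 ≈ 0.011734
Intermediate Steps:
j(X) = 1 + X
m(I) = 14*√I
1/(m(15) + (8*(-6) + 79)) = 1/(14*√15 + (8*(-6) + 79)) = 1/(14*√15 + (-48 + 79)) = 1/(14*√15 + 31) = 1/(31 + 14*√15)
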